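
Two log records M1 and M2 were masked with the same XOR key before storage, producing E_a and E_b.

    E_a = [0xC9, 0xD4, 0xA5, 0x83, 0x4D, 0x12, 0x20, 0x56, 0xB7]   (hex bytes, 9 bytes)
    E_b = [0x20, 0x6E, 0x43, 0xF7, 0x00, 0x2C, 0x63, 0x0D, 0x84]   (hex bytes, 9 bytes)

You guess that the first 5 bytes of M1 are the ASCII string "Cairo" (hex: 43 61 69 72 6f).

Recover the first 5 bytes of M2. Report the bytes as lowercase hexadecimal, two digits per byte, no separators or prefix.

First, E_a ⊕ E_b = (M1 ⊕ K) ⊕ (M2 ⊕ K) = M1 ⊕ M2, so the key drops out. Then M2 = (M1 ⊕ M2) ⊕ M1 over the first 5 bytes.
byte 0: (c9 ⊕ 20) ⊕ 43 = e9 ⊕ 43 = aa
byte 1: (d4 ⊕ 6e) ⊕ 61 = ba ⊕ 61 = db
byte 2: (a5 ⊕ 43) ⊕ 69 = e6 ⊕ 69 = 8f
byte 3: (83 ⊕ f7) ⊕ 72 = 74 ⊕ 72 = 06
byte 4: (4d ⊕ 00) ⊕ 6f = 4d ⊕ 6f = 22

aadb8f0622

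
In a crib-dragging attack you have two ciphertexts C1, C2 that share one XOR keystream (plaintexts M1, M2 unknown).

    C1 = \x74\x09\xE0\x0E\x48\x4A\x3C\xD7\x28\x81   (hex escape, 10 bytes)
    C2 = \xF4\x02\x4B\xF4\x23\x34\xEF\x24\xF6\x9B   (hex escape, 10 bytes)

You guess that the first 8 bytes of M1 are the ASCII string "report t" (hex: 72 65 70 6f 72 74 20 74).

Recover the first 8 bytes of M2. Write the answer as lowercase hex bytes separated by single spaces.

First, C1 ⊕ C2 = (M1 ⊕ K) ⊕ (M2 ⊕ K) = M1 ⊕ M2, so the key drops out. Then M2 = (M1 ⊕ M2) ⊕ M1 over the first 8 bytes.
byte 0: (74 XOR f4) XOR 72 = 80 XOR 72 = f2
byte 1: (09 XOR 02) XOR 65 = 0b XOR 65 = 6e
byte 2: (e0 XOR 4b) XOR 70 = ab XOR 70 = db
byte 3: (0e XOR f4) XOR 6f = fa XOR 6f = 95
byte 4: (48 XOR 23) XOR 72 = 6b XOR 72 = 19
byte 5: (4a XOR 34) XOR 74 = 7e XOR 74 = 0a
byte 6: (3c XOR ef) XOR 20 = d3 XOR 20 = f3
byte 7: (d7 XOR 24) XOR 74 = f3 XOR 74 = 87

f2 6e db 95 19 0a f3 87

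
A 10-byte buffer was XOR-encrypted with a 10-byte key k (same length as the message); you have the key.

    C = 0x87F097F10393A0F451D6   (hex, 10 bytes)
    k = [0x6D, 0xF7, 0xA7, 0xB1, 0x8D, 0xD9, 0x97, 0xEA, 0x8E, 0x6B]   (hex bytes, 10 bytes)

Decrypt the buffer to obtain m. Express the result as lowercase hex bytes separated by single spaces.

byte 0: 135 XOR 109 = 234
byte 1: 240 XOR 247 =   7
byte 2: 151 XOR 167 =  48
byte 3: 241 XOR 177 =  64
byte 4:   3 XOR 141 = 142
byte 5: 147 XOR 217 =  74
byte 6: 160 XOR 151 =  55
byte 7: 244 XOR 234 =  30
byte 8:  81 XOR 142 = 223
byte 9: 214 XOR 107 = 189

ea 07 30 40 8e 4a 37 1e df bd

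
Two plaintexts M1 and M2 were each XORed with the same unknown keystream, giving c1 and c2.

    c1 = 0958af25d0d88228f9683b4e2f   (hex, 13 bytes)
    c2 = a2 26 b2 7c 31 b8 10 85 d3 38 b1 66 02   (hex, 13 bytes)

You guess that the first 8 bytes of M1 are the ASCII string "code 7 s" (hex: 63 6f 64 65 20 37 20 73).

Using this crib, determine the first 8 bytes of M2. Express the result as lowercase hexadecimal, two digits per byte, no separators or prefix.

c811793cc157b2de

First, c1 ⊕ c2 = (M1 ⊕ K) ⊕ (M2 ⊕ K) = M1 ⊕ M2, so the key drops out. Then M2 = (M1 ⊕ M2) ⊕ M1 over the first 8 bytes.
byte 0: (09 ^ a2) ^ 63 = ab ^ 63 = c8
byte 1: (58 ^ 26) ^ 6f = 7e ^ 6f = 11
byte 2: (af ^ b2) ^ 64 = 1d ^ 64 = 79
byte 3: (25 ^ 7c) ^ 65 = 59 ^ 65 = 3c
byte 4: (d0 ^ 31) ^ 20 = e1 ^ 20 = c1
byte 5: (d8 ^ b8) ^ 37 = 60 ^ 37 = 57
byte 6: (82 ^ 10) ^ 20 = 92 ^ 20 = b2
byte 7: (28 ^ 85) ^ 73 = ad ^ 73 = de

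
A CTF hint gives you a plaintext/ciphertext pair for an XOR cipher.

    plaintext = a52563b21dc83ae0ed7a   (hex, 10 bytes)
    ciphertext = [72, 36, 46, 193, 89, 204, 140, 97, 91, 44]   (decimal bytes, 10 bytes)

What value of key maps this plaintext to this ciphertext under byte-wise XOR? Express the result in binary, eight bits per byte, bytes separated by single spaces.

Since ciphertext = plaintext ⊕ key, XORing both sides with plaintext gives key = plaintext ⊕ ciphertext.
a5 ^ 48 = ed
25 ^ 24 = 01
63 ^ 2e = 4d
b2 ^ c1 = 73
1d ^ 59 = 44
c8 ^ cc = 04
3a ^ 8c = b6
e0 ^ 61 = 81
ed ^ 5b = b6
7a ^ 2c = 56

11101101 00000001 01001101 01110011 01000100 00000100 10110110 10000001 10110110 01010110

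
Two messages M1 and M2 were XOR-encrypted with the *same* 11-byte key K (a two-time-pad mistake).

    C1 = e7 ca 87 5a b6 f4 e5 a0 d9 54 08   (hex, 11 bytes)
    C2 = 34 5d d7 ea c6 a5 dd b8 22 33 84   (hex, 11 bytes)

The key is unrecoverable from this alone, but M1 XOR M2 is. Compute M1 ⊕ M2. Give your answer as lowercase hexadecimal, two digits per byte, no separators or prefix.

d39750b070513818fb678c

C1 ⊕ C2 = (M1 ⊕ K) ⊕ (M2 ⊕ K) = M1 ⊕ M2 — the shared key cancels under XOR.
11100111 XOR 00110100 = 11010011
11001010 XOR 01011101 = 10010111
10000111 XOR 11010111 = 01010000
01011010 XOR 11101010 = 10110000
10110110 XOR 11000110 = 01110000
11110100 XOR 10100101 = 01010001
11100101 XOR 11011101 = 00111000
10100000 XOR 10111000 = 00011000
11011001 XOR 00100010 = 11111011
01010100 XOR 00110011 = 01100111
00001000 XOR 10000100 = 10001100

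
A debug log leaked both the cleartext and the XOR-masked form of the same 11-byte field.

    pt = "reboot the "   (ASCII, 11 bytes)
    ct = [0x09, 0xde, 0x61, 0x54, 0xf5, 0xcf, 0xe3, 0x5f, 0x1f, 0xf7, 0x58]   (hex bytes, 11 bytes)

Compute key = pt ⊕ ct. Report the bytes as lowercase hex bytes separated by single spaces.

7b bb 03 3b 9a bb c3 2b 77 92 78

Since ct = pt ⊕ key, XORing both sides with pt gives key = pt ⊕ ct.
72 xor 09 = 7b
65 xor de = bb
62 xor 61 = 03
6f xor 54 = 3b
6f xor f5 = 9a
74 xor cf = bb
20 xor e3 = c3
74 xor 5f = 2b
68 xor 1f = 77
65 xor f7 = 92
20 xor 58 = 78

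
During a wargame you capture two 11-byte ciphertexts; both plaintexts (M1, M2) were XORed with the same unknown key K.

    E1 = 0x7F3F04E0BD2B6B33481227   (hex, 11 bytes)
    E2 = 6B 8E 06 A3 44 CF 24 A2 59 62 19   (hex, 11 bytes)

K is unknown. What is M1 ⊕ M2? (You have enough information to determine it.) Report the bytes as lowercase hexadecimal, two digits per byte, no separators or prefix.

E1 ⊕ E2 = (M1 ⊕ K) ⊕ (M2 ⊕ K) = M1 ⊕ M2 — the shared key cancels under XOR.
01111111 xor 01101011 = 00010100
00111111 xor 10001110 = 10110001
00000100 xor 00000110 = 00000010
11100000 xor 10100011 = 01000011
10111101 xor 01000100 = 11111001
00101011 xor 11001111 = 11100100
01101011 xor 00100100 = 01001111
00110011 xor 10100010 = 10010001
01001000 xor 01011001 = 00010001
00010010 xor 01100010 = 01110000
00100111 xor 00011001 = 00111110

14b10243f9e44f9111703e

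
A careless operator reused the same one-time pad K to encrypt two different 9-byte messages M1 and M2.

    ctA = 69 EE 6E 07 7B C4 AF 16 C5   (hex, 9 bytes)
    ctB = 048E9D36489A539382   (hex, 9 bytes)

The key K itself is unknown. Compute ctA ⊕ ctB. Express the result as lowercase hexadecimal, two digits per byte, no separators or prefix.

6d60f331335efc8547

ctA ⊕ ctB = (M1 ⊕ K) ⊕ (M2 ⊕ K) = M1 ⊕ M2 — the shared key cancels under XOR.
byte 0: 01101001 ⊕ 00000100 = 01101101
byte 1: 11101110 ⊕ 10001110 = 01100000
byte 2: 01101110 ⊕ 10011101 = 11110011
byte 3: 00000111 ⊕ 00110110 = 00110001
byte 4: 01111011 ⊕ 01001000 = 00110011
byte 5: 11000100 ⊕ 10011010 = 01011110
byte 6: 10101111 ⊕ 01010011 = 11111100
byte 7: 00010110 ⊕ 10010011 = 10000101
byte 8: 11000101 ⊕ 10000010 = 01000111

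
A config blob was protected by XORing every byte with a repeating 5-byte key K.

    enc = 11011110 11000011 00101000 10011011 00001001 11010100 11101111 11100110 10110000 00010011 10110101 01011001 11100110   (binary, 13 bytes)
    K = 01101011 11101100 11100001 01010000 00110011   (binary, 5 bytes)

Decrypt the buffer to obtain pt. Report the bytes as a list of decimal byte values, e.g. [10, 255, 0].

[181, 47, 201, 203, 58, 191, 3, 7, 224, 32, 222, 181, 7]

The 5-byte key repeats, so the effective keystream is 6b ec e1 50 33 6b ec e1 50 33 6b ec e1.
byte 0: de ⊕ 6b = b5
byte 1: c3 ⊕ ec = 2f
byte 2: 28 ⊕ e1 = c9
byte 3: 9b ⊕ 50 = cb
byte 4: 09 ⊕ 33 = 3a
byte 5: d4 ⊕ 6b = bf
byte 6: ef ⊕ ec = 03
byte 7: e6 ⊕ e1 = 07
byte 8: b0 ⊕ 50 = e0
byte 9: 13 ⊕ 33 = 20
byte 10: b5 ⊕ 6b = de
byte 11: 59 ⊕ ec = b5
byte 12: e6 ⊕ e1 = 07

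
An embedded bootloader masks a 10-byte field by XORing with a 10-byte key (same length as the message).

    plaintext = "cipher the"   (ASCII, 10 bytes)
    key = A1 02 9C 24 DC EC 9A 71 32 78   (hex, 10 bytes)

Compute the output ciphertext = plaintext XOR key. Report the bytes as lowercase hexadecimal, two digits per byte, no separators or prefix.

63 xor a1 = c2
69 xor 02 = 6b
70 xor 9c = ec
68 xor 24 = 4c
65 xor dc = b9
72 xor ec = 9e
20 xor 9a = ba
74 xor 71 = 05
68 xor 32 = 5a
65 xor 78 = 1d

c26bec4cb99eba055a1d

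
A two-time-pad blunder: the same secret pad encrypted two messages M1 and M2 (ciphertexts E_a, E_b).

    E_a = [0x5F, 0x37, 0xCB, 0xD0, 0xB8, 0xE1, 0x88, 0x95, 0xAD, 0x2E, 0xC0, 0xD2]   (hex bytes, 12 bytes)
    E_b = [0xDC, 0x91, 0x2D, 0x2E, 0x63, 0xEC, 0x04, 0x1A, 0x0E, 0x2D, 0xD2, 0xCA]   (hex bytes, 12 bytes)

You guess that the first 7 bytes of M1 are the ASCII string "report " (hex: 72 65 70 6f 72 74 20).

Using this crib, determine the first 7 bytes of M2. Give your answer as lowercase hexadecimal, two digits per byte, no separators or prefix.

First, E_a ⊕ E_b = (M1 ⊕ K) ⊕ (M2 ⊕ K) = M1 ⊕ M2, so the key drops out. Then M2 = (M1 ⊕ M2) ⊕ M1 over the first 7 bytes.
byte 0: (5f ⊕ dc) ⊕ 72 = 83 ⊕ 72 = f1
byte 1: (37 ⊕ 91) ⊕ 65 = a6 ⊕ 65 = c3
byte 2: (cb ⊕ 2d) ⊕ 70 = e6 ⊕ 70 = 96
byte 3: (d0 ⊕ 2e) ⊕ 6f = fe ⊕ 6f = 91
byte 4: (b8 ⊕ 63) ⊕ 72 = db ⊕ 72 = a9
byte 5: (e1 ⊕ ec) ⊕ 74 = 0d ⊕ 74 = 79
byte 6: (88 ⊕ 04) ⊕ 20 = 8c ⊕ 20 = ac

f1c39691a979ac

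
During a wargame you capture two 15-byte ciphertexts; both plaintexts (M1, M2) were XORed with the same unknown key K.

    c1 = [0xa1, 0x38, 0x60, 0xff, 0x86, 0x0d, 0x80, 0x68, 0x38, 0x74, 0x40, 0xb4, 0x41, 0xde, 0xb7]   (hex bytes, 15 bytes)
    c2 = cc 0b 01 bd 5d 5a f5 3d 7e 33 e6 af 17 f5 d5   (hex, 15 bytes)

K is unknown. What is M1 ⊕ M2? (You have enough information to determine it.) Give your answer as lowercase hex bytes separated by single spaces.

c1 ⊕ c2 = (M1 ⊕ K) ⊕ (M2 ⊕ K) = M1 ⊕ M2 — the shared key cancels under XOR.
byte 0: 10100001 ^ 11001100 = 01101101
byte 1: 00111000 ^ 00001011 = 00110011
byte 2: 01100000 ^ 00000001 = 01100001
byte 3: 11111111 ^ 10111101 = 01000010
byte 4: 10000110 ^ 01011101 = 11011011
byte 5: 00001101 ^ 01011010 = 01010111
byte 6: 10000000 ^ 11110101 = 01110101
byte 7: 01101000 ^ 00111101 = 01010101
byte 8: 00111000 ^ 01111110 = 01000110
byte 9: 01110100 ^ 00110011 = 01000111
byte 10: 01000000 ^ 11100110 = 10100110
byte 11: 10110100 ^ 10101111 = 00011011
byte 12: 01000001 ^ 00010111 = 01010110
byte 13: 11011110 ^ 11110101 = 00101011
byte 14: 10110111 ^ 11010101 = 01100010

6d 33 61 42 db 57 75 55 46 47 a6 1b 56 2b 62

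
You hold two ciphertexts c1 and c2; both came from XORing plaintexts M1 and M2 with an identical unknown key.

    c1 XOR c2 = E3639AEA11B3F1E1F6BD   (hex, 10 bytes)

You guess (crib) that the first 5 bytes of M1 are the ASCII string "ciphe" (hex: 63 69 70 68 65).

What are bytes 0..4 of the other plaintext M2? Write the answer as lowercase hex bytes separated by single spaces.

80 0a ea 82 74

Since c1 ⊕ c2 = M1 ⊕ M2, XORing with the guessed M1 bytes yields the corresponding M2 bytes: M2 = (c1 ⊕ c2) ⊕ M1.
e3 ⊕ 63 = 80
63 ⊕ 69 = 0a
9a ⊕ 70 = ea
ea ⊕ 68 = 82
11 ⊕ 65 = 74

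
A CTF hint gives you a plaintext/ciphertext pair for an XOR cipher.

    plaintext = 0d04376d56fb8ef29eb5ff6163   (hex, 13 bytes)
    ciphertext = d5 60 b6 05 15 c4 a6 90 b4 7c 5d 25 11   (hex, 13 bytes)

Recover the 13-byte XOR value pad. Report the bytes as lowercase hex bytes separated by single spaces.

d8 64 81 68 43 3f 28 62 2a c9 a2 44 72

Since ciphertext = plaintext ⊕ pad, XORing both sides with plaintext gives pad = plaintext ⊕ ciphertext.
byte 0: 0d ^ d5 = d8
byte 1: 04 ^ 60 = 64
byte 2: 37 ^ b6 = 81
byte 3: 6d ^ 05 = 68
byte 4: 56 ^ 15 = 43
byte 5: fb ^ c4 = 3f
byte 6: 8e ^ a6 = 28
byte 7: f2 ^ 90 = 62
byte 8: 9e ^ b4 = 2a
byte 9: b5 ^ 7c = c9
byte 10: ff ^ 5d = a2
byte 11: 61 ^ 25 = 44
byte 12: 63 ^ 11 = 72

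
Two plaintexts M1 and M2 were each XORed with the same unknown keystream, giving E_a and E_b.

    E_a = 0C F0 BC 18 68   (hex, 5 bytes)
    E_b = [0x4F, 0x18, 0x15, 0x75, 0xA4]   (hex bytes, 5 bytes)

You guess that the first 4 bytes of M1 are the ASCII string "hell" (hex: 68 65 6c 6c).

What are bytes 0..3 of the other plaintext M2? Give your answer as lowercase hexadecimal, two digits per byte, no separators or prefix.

First, E_a ⊕ E_b = (M1 ⊕ K) ⊕ (M2 ⊕ K) = M1 ⊕ M2, so the key drops out. Then M2 = (M1 ⊕ M2) ⊕ M1 over the first 4 bytes.
byte 0: (0c ⊕ 4f) ⊕ 68 = 43 ⊕ 68 = 2b
byte 1: (f0 ⊕ 18) ⊕ 65 = e8 ⊕ 65 = 8d
byte 2: (bc ⊕ 15) ⊕ 6c = a9 ⊕ 6c = c5
byte 3: (18 ⊕ 75) ⊕ 6c = 6d ⊕ 6c = 01

2b8dc501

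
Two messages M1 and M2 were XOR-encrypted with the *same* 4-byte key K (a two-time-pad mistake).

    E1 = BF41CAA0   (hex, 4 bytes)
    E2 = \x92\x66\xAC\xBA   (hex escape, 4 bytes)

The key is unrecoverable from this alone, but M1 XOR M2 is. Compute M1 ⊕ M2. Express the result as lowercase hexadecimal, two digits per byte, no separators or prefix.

E1 ⊕ E2 = (M1 ⊕ K) ⊕ (M2 ⊕ K) = M1 ⊕ M2 — the shared key cancels under XOR.
bf ^ 92 = 2d
41 ^ 66 = 27
ca ^ ac = 66
a0 ^ ba = 1a

2d27661a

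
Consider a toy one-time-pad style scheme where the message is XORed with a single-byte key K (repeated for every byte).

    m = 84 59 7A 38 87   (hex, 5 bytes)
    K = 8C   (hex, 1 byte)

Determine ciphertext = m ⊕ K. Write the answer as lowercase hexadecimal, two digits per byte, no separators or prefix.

The 1-byte key repeats, so the effective keystream is 8c 8c 8c 8c 8c.
byte 0: 84 ⊕ 8c = 08
byte 1: 59 ⊕ 8c = d5
byte 2: 7a ⊕ 8c = f6
byte 3: 38 ⊕ 8c = b4
byte 4: 87 ⊕ 8c = 0b

08d5f6b40b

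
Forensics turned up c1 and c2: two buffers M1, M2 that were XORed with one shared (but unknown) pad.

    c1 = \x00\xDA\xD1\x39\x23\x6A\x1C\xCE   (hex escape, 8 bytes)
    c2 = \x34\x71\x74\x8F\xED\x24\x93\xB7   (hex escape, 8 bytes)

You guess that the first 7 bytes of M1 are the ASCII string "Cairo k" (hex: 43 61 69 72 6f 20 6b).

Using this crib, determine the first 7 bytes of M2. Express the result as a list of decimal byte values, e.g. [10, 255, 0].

First, c1 ⊕ c2 = (M1 ⊕ K) ⊕ (M2 ⊕ K) = M1 ⊕ M2, so the key drops out. Then M2 = (M1 ⊕ M2) ⊕ M1 over the first 7 bytes.
byte 0: (00 XOR 34) XOR 43 = 34 XOR 43 = 77
byte 1: (da XOR 71) XOR 61 = ab XOR 61 = ca
byte 2: (d1 XOR 74) XOR 69 = a5 XOR 69 = cc
byte 3: (39 XOR 8f) XOR 72 = b6 XOR 72 = c4
byte 4: (23 XOR ed) XOR 6f = ce XOR 6f = a1
byte 5: (6a XOR 24) XOR 20 = 4e XOR 20 = 6e
byte 6: (1c XOR 93) XOR 6b = 8f XOR 6b = e4

[119, 202, 204, 196, 161, 110, 228]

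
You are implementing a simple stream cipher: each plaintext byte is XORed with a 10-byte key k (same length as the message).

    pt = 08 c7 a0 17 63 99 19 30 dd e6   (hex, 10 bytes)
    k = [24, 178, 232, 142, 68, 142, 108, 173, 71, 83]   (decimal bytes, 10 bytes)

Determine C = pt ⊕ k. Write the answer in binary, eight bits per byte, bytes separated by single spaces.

00010000 01110101 01001000 10011001 00100111 00010111 01110101 10011101 10011010 10110101

  8 xor  24 =  16
199 xor 178 = 117
160 xor 232 =  72
 23 xor 142 = 153
 99 xor  68 =  39
153 xor 142 =  23
 25 xor 108 = 117
 48 xor 173 = 157
221 xor  71 = 154
230 xor  83 = 181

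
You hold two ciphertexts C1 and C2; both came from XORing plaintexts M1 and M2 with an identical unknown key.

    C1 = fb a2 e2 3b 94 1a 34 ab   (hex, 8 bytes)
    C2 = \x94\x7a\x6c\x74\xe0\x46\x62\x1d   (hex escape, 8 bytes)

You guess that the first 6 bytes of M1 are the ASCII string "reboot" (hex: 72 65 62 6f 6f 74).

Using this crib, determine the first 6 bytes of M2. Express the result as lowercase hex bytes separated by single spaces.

First, C1 ⊕ C2 = (M1 ⊕ K) ⊕ (M2 ⊕ K) = M1 ⊕ M2, so the key drops out. Then M2 = (M1 ⊕ M2) ⊕ M1 over the first 6 bytes.
byte 0: (fb xor 94) xor 72 = 6f xor 72 = 1d
byte 1: (a2 xor 7a) xor 65 = d8 xor 65 = bd
byte 2: (e2 xor 6c) xor 62 = 8e xor 62 = ec
byte 3: (3b xor 74) xor 6f = 4f xor 6f = 20
byte 4: (94 xor e0) xor 6f = 74 xor 6f = 1b
byte 5: (1a xor 46) xor 74 = 5c xor 74 = 28

1d bd ec 20 1b 28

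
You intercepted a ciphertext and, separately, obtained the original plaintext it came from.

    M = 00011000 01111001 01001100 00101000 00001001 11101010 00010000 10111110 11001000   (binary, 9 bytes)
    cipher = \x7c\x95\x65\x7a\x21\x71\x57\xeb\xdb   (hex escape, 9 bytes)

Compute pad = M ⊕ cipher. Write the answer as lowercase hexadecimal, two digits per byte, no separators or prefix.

Since cipher = M ⊕ pad, XORing both sides with M gives pad = M ⊕ cipher.
byte 0:  24 ^ 124 = 100
byte 1: 121 ^ 149 = 236
byte 2:  76 ^ 101 =  41
byte 3:  40 ^ 122 =  82
byte 4:   9 ^  33 =  40
byte 5: 234 ^ 113 = 155
byte 6:  16 ^  87 =  71
byte 7: 190 ^ 235 =  85
byte 8: 200 ^ 219 =  19

64ec2952289b475513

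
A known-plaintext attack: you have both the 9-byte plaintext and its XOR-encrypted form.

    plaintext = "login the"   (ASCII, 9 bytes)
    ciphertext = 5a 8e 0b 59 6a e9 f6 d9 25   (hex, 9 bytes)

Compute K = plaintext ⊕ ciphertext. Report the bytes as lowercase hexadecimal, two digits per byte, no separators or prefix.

Since ciphertext = plaintext ⊕ K, XORing both sides with plaintext gives K = plaintext ⊕ ciphertext.
6c ^ 5a = 36
6f ^ 8e = e1
67 ^ 0b = 6c
69 ^ 59 = 30
6e ^ 6a = 04
20 ^ e9 = c9
74 ^ f6 = 82
68 ^ d9 = b1
65 ^ 25 = 40

36e16c3004c982b140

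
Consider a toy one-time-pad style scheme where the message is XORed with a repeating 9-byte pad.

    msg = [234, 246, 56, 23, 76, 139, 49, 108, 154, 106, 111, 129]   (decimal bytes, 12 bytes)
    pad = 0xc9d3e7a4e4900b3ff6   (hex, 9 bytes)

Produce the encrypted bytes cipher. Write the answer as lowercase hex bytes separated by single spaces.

23 25 df b3 a8 1b 3a 53 6c a3 bc 66

The 9-byte key repeats, so the effective keystream is c9 d3 e7 a4 e4 90 0b 3f f6 c9 d3 e7.
byte 0: 11101010 XOR 11001001 = 00100011
byte 1: 11110110 XOR 11010011 = 00100101
byte 2: 00111000 XOR 11100111 = 11011111
byte 3: 00010111 XOR 10100100 = 10110011
byte 4: 01001100 XOR 11100100 = 10101000
byte 5: 10001011 XOR 10010000 = 00011011
byte 6: 00110001 XOR 00001011 = 00111010
byte 7: 01101100 XOR 00111111 = 01010011
byte 8: 10011010 XOR 11110110 = 01101100
byte 9: 01101010 XOR 11001001 = 10100011
byte 10: 01101111 XOR 11010011 = 10111100
byte 11: 10000001 XOR 11100111 = 01100110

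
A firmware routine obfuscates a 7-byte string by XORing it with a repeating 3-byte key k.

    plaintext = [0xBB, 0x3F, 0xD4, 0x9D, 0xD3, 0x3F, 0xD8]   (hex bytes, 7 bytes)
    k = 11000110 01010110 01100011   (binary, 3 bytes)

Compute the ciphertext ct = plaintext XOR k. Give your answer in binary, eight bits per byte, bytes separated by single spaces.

The 3-byte key repeats, so the effective keystream is c6 56 63 c6 56 63 c6.
byte 0: bb ^ c6 = 7d
byte 1: 3f ^ 56 = 69
byte 2: d4 ^ 63 = b7
byte 3: 9d ^ c6 = 5b
byte 4: d3 ^ 56 = 85
byte 5: 3f ^ 63 = 5c
byte 6: d8 ^ c6 = 1e

01111101 01101001 10110111 01011011 10000101 01011100 00011110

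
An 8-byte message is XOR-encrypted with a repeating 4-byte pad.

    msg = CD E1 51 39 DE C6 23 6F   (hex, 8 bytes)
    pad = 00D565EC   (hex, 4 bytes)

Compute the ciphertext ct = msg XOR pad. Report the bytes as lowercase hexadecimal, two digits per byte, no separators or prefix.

cd3434d5de134683

The 4-byte key repeats, so the effective keystream is 00 d5 65 ec 00 d5 65 ec.
byte 0: 11001101 xor 00000000 = 11001101
byte 1: 11100001 xor 11010101 = 00110100
byte 2: 01010001 xor 01100101 = 00110100
byte 3: 00111001 xor 11101100 = 11010101
byte 4: 11011110 xor 00000000 = 11011110
byte 5: 11000110 xor 11010101 = 00010011
byte 6: 00100011 xor 01100101 = 01000110
byte 7: 01101111 xor 11101100 = 10000011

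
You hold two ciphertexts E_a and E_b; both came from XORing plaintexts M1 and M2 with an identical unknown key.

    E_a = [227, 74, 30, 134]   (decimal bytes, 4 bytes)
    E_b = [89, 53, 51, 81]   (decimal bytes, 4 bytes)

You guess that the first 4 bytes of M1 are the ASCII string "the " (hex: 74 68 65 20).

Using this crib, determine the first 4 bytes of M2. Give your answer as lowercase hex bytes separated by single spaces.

First, E_a ⊕ E_b = (M1 ⊕ K) ⊕ (M2 ⊕ K) = M1 ⊕ M2, so the key drops out. Then M2 = (M1 ⊕ M2) ⊕ M1 over the first 4 bytes.
byte 0: (e3 ⊕ 59) ⊕ 74 = ba ⊕ 74 = ce
byte 1: (4a ⊕ 35) ⊕ 68 = 7f ⊕ 68 = 17
byte 2: (1e ⊕ 33) ⊕ 65 = 2d ⊕ 65 = 48
byte 3: (86 ⊕ 51) ⊕ 20 = d7 ⊕ 20 = f7

ce 17 48 f7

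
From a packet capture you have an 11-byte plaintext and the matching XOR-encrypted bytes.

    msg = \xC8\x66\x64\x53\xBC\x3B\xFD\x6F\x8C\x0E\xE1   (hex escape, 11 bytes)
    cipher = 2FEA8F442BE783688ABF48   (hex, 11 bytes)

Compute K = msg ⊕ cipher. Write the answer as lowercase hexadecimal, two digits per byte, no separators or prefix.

e78ceb1797dc7e0706b1a9

Since cipher = msg ⊕ K, XORing both sides with msg gives K = msg ⊕ cipher.
byte 0: c8 XOR 2f = e7
byte 1: 66 XOR ea = 8c
byte 2: 64 XOR 8f = eb
byte 3: 53 XOR 44 = 17
byte 4: bc XOR 2b = 97
byte 5: 3b XOR e7 = dc
byte 6: fd XOR 83 = 7e
byte 7: 6f XOR 68 = 07
byte 8: 8c XOR 8a = 06
byte 9: 0e XOR bf = b1
byte 10: e1 XOR 48 = a9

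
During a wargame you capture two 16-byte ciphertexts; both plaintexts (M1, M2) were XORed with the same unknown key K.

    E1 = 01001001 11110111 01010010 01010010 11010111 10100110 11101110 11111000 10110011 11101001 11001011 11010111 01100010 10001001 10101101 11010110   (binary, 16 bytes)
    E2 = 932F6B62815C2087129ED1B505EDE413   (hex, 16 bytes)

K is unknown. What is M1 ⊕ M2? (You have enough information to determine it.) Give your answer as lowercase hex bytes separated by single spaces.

E1 ⊕ E2 = (M1 ⊕ K) ⊕ (M2 ⊕ K) = M1 ⊕ M2 — the shared key cancels under XOR.
49 XOR 93 = da
f7 XOR 2f = d8
52 XOR 6b = 39
52 XOR 62 = 30
d7 XOR 81 = 56
a6 XOR 5c = fa
ee XOR 20 = ce
f8 XOR 87 = 7f
b3 XOR 12 = a1
e9 XOR 9e = 77
cb XOR d1 = 1a
d7 XOR b5 = 62
62 XOR 05 = 67
89 XOR ed = 64
ad XOR e4 = 49
d6 XOR 13 = c5

da d8 39 30 56 fa ce 7f a1 77 1a 62 67 64 49 c5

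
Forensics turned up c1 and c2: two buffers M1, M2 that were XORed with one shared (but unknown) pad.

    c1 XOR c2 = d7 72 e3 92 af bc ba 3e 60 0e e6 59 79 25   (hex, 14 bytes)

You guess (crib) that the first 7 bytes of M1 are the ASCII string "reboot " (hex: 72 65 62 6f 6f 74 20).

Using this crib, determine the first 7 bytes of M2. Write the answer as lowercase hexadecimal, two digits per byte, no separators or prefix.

Since c1 ⊕ c2 = M1 ⊕ M2, XORing with the guessed M1 bytes yields the corresponding M2 bytes: M2 = (c1 ⊕ c2) ⊕ M1.
d7 ^ 72 = a5
72 ^ 65 = 17
e3 ^ 62 = 81
92 ^ 6f = fd
af ^ 6f = c0
bc ^ 74 = c8
ba ^ 20 = 9a

a51781fdc0c89a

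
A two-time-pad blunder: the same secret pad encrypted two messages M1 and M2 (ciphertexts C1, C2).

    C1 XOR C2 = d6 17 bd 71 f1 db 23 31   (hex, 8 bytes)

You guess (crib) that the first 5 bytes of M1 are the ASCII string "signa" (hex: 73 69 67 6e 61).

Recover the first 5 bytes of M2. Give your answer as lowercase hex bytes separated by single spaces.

a5 7e da 1f 90

Since C1 ⊕ C2 = M1 ⊕ M2, XORing with the guessed M1 bytes yields the corresponding M2 bytes: M2 = (C1 ⊕ C2) ⊕ M1.
byte 0: d6 xor 73 = a5
byte 1: 17 xor 69 = 7e
byte 2: bd xor 67 = da
byte 3: 71 xor 6e = 1f
byte 4: f1 xor 61 = 90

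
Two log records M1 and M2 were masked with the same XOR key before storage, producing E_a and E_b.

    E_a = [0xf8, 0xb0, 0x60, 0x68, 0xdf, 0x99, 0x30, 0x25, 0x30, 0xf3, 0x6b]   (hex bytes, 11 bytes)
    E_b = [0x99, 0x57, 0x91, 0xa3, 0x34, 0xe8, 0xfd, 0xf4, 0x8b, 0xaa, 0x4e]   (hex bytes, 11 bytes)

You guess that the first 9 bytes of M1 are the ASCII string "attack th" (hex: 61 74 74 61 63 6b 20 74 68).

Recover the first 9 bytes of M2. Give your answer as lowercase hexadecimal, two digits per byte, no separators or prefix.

First, E_a ⊕ E_b = (M1 ⊕ K) ⊕ (M2 ⊕ K) = M1 ⊕ M2, so the key drops out. Then M2 = (M1 ⊕ M2) ⊕ M1 over the first 9 bytes.
byte 0: (f8 XOR 99) XOR 61 = 61 XOR 61 = 00
byte 1: (b0 XOR 57) XOR 74 = e7 XOR 74 = 93
byte 2: (60 XOR 91) XOR 74 = f1 XOR 74 = 85
byte 3: (68 XOR a3) XOR 61 = cb XOR 61 = aa
byte 4: (df XOR 34) XOR 63 = eb XOR 63 = 88
byte 5: (99 XOR e8) XOR 6b = 71 XOR 6b = 1a
byte 6: (30 XOR fd) XOR 20 = cd XOR 20 = ed
byte 7: (25 XOR f4) XOR 74 = d1 XOR 74 = a5
byte 8: (30 XOR 8b) XOR 68 = bb XOR 68 = d3

009385aa881aeda5d3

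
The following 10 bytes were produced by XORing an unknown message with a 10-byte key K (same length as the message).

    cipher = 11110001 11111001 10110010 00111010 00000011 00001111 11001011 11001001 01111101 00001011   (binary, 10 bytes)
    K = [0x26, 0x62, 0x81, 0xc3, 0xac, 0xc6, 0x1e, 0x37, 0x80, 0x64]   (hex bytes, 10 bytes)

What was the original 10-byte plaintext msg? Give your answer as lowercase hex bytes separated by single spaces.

XOR is its own inverse, so applying the key byte-wise gives the result directly.
byte 0: f1 ⊕ 26 = d7
byte 1: f9 ⊕ 62 = 9b
byte 2: b2 ⊕ 81 = 33
byte 3: 3a ⊕ c3 = f9
byte 4: 03 ⊕ ac = af
byte 5: 0f ⊕ c6 = c9
byte 6: cb ⊕ 1e = d5
byte 7: c9 ⊕ 37 = fe
byte 8: 7d ⊕ 80 = fd
byte 9: 0b ⊕ 64 = 6f

d7 9b 33 f9 af c9 d5 fe fd 6f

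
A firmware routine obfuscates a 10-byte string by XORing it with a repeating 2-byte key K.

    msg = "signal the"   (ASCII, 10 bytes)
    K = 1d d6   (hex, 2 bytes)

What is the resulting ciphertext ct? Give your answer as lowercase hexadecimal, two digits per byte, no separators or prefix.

The 2-byte key repeats, so the effective keystream is 1d d6 1d d6 1d d6 1d d6 1d d6.
byte 0: 73 ^ 1d = 6e
byte 1: 69 ^ d6 = bf
byte 2: 67 ^ 1d = 7a
byte 3: 6e ^ d6 = b8
byte 4: 61 ^ 1d = 7c
byte 5: 6c ^ d6 = ba
byte 6: 20 ^ 1d = 3d
byte 7: 74 ^ d6 = a2
byte 8: 68 ^ 1d = 75
byte 9: 65 ^ d6 = b3

6ebf7ab87cba3da275b3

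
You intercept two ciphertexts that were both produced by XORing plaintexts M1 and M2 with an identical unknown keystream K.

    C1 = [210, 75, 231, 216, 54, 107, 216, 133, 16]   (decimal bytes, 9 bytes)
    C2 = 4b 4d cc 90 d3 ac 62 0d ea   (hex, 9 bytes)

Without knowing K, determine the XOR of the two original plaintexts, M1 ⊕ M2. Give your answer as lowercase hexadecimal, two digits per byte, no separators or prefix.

99062b48e5c7ba88fa

C1 ⊕ C2 = (M1 ⊕ K) ⊕ (M2 ⊕ K) = M1 ⊕ M2 — the shared key cancels under XOR.
byte 0: 11010010 ⊕ 01001011 = 10011001
byte 1: 01001011 ⊕ 01001101 = 00000110
byte 2: 11100111 ⊕ 11001100 = 00101011
byte 3: 11011000 ⊕ 10010000 = 01001000
byte 4: 00110110 ⊕ 11010011 = 11100101
byte 5: 01101011 ⊕ 10101100 = 11000111
byte 6: 11011000 ⊕ 01100010 = 10111010
byte 7: 10000101 ⊕ 00001101 = 10001000
byte 8: 00010000 ⊕ 11101010 = 11111010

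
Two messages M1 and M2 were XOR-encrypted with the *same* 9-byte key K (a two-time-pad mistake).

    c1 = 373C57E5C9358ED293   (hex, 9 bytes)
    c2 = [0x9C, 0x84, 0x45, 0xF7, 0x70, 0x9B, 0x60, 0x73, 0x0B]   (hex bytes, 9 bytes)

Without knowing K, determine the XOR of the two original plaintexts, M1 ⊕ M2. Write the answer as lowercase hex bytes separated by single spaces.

c1 ⊕ c2 = (M1 ⊕ K) ⊕ (M2 ⊕ K) = M1 ⊕ M2 — the shared key cancels under XOR.
 55 ⊕ 156 = 171
 60 ⊕ 132 = 184
 87 ⊕  69 =  18
229 ⊕ 247 =  18
201 ⊕ 112 = 185
 53 ⊕ 155 = 174
142 ⊕  96 = 238
210 ⊕ 115 = 161
147 ⊕  11 = 152

ab b8 12 12 b9 ae ee a1 98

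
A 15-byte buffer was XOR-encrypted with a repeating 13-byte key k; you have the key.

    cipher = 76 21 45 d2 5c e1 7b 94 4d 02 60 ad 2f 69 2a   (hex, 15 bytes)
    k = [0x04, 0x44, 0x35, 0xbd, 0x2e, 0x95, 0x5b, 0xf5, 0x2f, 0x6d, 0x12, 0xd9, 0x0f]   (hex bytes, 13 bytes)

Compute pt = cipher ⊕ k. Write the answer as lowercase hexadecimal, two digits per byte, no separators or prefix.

7265706f72742061626f7274206d6e

The 13-byte key repeats, so the effective keystream is 04 44 35 bd 2e 95 5b f5 2f 6d 12 d9 0f 04 44.
byte 0: 01110110 ^ 00000100 = 01110010
byte 1: 00100001 ^ 01000100 = 01100101
byte 2: 01000101 ^ 00110101 = 01110000
byte 3: 11010010 ^ 10111101 = 01101111
byte 4: 01011100 ^ 00101110 = 01110010
byte 5: 11100001 ^ 10010101 = 01110100
byte 6: 01111011 ^ 01011011 = 00100000
byte 7: 10010100 ^ 11110101 = 01100001
byte 8: 01001101 ^ 00101111 = 01100010
byte 9: 00000010 ^ 01101101 = 01101111
byte 10: 01100000 ^ 00010010 = 01110010
byte 11: 10101101 ^ 11011001 = 01110100
byte 12: 00101111 ^ 00001111 = 00100000
byte 13: 01101001 ^ 00000100 = 01101101
byte 14: 00101010 ^ 01000100 = 01101110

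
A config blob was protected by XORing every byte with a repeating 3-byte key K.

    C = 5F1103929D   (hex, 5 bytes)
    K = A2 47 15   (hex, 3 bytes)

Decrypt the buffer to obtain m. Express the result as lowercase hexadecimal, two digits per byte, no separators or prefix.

The 3-byte key repeats, so the effective keystream is a2 47 15 a2 47.
byte 0: 5f ⊕ a2 = fd
byte 1: 11 ⊕ 47 = 56
byte 2: 03 ⊕ 15 = 16
byte 3: 92 ⊕ a2 = 30
byte 4: 9d ⊕ 47 = da

fd561630da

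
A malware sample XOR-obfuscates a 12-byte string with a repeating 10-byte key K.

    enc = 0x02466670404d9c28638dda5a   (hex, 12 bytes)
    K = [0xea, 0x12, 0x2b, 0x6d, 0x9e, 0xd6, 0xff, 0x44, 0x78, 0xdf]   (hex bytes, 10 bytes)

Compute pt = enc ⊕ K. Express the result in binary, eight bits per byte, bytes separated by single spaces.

11101000 01010100 01001101 00011101 11011110 10011011 01100011 01101100 00011011 01010010 00110000 01001000

The 10-byte key repeats, so the effective keystream is ea 12 2b 6d 9e d6 ff 44 78 df ea 12.
byte 0:   2 xor 234 = 232
byte 1:  70 xor  18 =  84
byte 2: 102 xor  43 =  77
byte 3: 112 xor 109 =  29
byte 4:  64 xor 158 = 222
byte 5:  77 xor 214 = 155
byte 6: 156 xor 255 =  99
byte 7:  40 xor  68 = 108
byte 8:  99 xor 120 =  27
byte 9: 141 xor 223 =  82
byte 10: 218 xor 234 =  48
byte 11:  90 xor  18 =  72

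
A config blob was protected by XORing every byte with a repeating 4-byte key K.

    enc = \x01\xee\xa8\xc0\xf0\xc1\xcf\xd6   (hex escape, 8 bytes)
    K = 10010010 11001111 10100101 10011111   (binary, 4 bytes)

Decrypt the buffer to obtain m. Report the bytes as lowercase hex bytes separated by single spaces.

93 21 0d 5f 62 0e 6a 49

The 4-byte key repeats, so the effective keystream is 92 cf a5 9f 92 cf a5 9f.
byte 0: 01 ^ 92 = 93
byte 1: ee ^ cf = 21
byte 2: a8 ^ a5 = 0d
byte 3: c0 ^ 9f = 5f
byte 4: f0 ^ 92 = 62
byte 5: c1 ^ cf = 0e
byte 6: cf ^ a5 = 6a
byte 7: d6 ^ 9f = 49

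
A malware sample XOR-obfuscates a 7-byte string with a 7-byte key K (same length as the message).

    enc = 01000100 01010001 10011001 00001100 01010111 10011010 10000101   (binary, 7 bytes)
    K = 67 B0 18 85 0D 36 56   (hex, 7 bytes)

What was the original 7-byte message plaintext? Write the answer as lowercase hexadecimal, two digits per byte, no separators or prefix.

23e181895aacd3

XOR is its own inverse, so applying the key byte-wise gives the result directly.
byte 0: 44 ^ 67 = 23
byte 1: 51 ^ b0 = e1
byte 2: 99 ^ 18 = 81
byte 3: 0c ^ 85 = 89
byte 4: 57 ^ 0d = 5a
byte 5: 9a ^ 36 = ac
byte 6: 85 ^ 56 = d3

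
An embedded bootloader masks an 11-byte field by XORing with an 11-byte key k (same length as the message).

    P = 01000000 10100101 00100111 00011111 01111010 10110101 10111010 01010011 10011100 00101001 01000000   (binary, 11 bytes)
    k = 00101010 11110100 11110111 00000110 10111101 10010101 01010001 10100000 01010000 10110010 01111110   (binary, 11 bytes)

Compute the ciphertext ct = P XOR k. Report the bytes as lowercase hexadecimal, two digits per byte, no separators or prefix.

XOR is its own inverse, so applying the key byte-wise gives the result directly.
40 xor 2a = 6a
a5 xor f4 = 51
27 xor f7 = d0
1f xor 06 = 19
7a xor bd = c7
b5 xor 95 = 20
ba xor 51 = eb
53 xor a0 = f3
9c xor 50 = cc
29 xor b2 = 9b
40 xor 7e = 3e

6a51d019c720ebf3cc9b3e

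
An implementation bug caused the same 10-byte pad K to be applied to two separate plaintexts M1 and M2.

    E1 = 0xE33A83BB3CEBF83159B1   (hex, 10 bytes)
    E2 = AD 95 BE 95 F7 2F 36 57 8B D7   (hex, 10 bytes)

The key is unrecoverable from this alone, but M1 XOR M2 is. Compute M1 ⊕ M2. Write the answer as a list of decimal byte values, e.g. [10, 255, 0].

E1 ⊕ E2 = (M1 ⊕ K) ⊕ (M2 ⊕ K) = M1 ⊕ M2 — the shared key cancels under XOR.
e3 XOR ad = 4e
3a XOR 95 = af
83 XOR be = 3d
bb XOR 95 = 2e
3c XOR f7 = cb
eb XOR 2f = c4
f8 XOR 36 = ce
31 XOR 57 = 66
59 XOR 8b = d2
b1 XOR d7 = 66

[78, 175, 61, 46, 203, 196, 206, 102, 210, 102]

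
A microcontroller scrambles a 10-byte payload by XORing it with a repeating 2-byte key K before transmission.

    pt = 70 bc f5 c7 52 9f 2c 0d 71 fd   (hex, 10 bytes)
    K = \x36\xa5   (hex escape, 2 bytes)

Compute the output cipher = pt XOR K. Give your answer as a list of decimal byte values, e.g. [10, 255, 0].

[70, 25, 195, 98, 100, 58, 26, 168, 71, 88]

The 2-byte key repeats, so the effective keystream is 36 a5 36 a5 36 a5 36 a5 36 a5.
byte 0: 01110000 ⊕ 00110110 = 01000110
byte 1: 10111100 ⊕ 10100101 = 00011001
byte 2: 11110101 ⊕ 00110110 = 11000011
byte 3: 11000111 ⊕ 10100101 = 01100010
byte 4: 01010010 ⊕ 00110110 = 01100100
byte 5: 10011111 ⊕ 10100101 = 00111010
byte 6: 00101100 ⊕ 00110110 = 00011010
byte 7: 00001101 ⊕ 10100101 = 10101000
byte 8: 01110001 ⊕ 00110110 = 01000111
byte 9: 11111101 ⊕ 10100101 = 01011000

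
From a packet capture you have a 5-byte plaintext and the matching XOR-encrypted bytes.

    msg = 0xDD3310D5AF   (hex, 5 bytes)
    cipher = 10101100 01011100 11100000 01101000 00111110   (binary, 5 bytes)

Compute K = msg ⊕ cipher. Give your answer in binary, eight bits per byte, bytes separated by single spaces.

Since cipher = msg ⊕ K, XORing both sides with msg gives K = msg ⊕ cipher.
dd xor ac = 71
33 xor 5c = 6f
10 xor e0 = f0
d5 xor 68 = bd
af xor 3e = 91

01110001 01101111 11110000 10111101 10010001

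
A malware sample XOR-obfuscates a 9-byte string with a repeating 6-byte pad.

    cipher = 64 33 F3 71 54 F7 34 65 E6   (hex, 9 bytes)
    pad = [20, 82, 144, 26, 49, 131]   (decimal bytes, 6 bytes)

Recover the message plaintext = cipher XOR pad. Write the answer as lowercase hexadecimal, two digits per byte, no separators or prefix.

7061636b6574203776

The 6-byte key repeats, so the effective keystream is 14 52 90 1a 31 83 14 52 90.
byte 0: 64 xor 14 = 70
byte 1: 33 xor 52 = 61
byte 2: f3 xor 90 = 63
byte 3: 71 xor 1a = 6b
byte 4: 54 xor 31 = 65
byte 5: f7 xor 83 = 74
byte 6: 34 xor 14 = 20
byte 7: 65 xor 52 = 37
byte 8: e6 xor 90 = 76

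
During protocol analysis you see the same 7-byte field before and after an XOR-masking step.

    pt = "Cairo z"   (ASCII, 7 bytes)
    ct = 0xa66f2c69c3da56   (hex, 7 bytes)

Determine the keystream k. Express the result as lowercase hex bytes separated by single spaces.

e5 0e 45 1b ac fa 2c

Since ct = pt ⊕ k, XORing both sides with pt gives k = pt ⊕ ct.
 67 ^ 166 = 229
 97 ^ 111 =  14
105 ^  44 =  69
114 ^ 105 =  27
111 ^ 195 = 172
 32 ^ 218 = 250
122 ^  86 =  44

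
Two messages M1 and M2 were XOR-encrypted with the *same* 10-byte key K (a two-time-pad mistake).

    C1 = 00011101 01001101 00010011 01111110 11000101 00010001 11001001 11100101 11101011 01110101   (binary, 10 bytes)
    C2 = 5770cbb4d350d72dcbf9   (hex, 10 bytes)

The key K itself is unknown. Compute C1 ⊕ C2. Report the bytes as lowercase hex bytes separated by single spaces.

4a 3d d8 ca 16 41 1e c8 20 8c

C1 ⊕ C2 = (M1 ⊕ K) ⊕ (M2 ⊕ K) = M1 ⊕ M2 — the shared key cancels under XOR.
byte 0: 1d ⊕ 57 = 4a
byte 1: 4d ⊕ 70 = 3d
byte 2: 13 ⊕ cb = d8
byte 3: 7e ⊕ b4 = ca
byte 4: c5 ⊕ d3 = 16
byte 5: 11 ⊕ 50 = 41
byte 6: c9 ⊕ d7 = 1e
byte 7: e5 ⊕ 2d = c8
byte 8: eb ⊕ cb = 20
byte 9: 75 ⊕ f9 = 8c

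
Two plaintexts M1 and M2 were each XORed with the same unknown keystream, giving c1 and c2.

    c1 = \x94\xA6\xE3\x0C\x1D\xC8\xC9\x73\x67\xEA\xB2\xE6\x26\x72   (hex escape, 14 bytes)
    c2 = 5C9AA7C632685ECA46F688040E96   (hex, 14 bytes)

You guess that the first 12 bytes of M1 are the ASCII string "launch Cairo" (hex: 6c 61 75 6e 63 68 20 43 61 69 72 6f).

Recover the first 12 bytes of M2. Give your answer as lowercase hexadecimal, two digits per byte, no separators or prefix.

a45d31a44cc8b7fa4075488d

First, c1 ⊕ c2 = (M1 ⊕ K) ⊕ (M2 ⊕ K) = M1 ⊕ M2, so the key drops out. Then M2 = (M1 ⊕ M2) ⊕ M1 over the first 12 bytes.
byte 0: (94 ^ 5c) ^ 6c = c8 ^ 6c = a4
byte 1: (a6 ^ 9a) ^ 61 = 3c ^ 61 = 5d
byte 2: (e3 ^ a7) ^ 75 = 44 ^ 75 = 31
byte 3: (0c ^ c6) ^ 6e = ca ^ 6e = a4
byte 4: (1d ^ 32) ^ 63 = 2f ^ 63 = 4c
byte 5: (c8 ^ 68) ^ 68 = a0 ^ 68 = c8
byte 6: (c9 ^ 5e) ^ 20 = 97 ^ 20 = b7
byte 7: (73 ^ ca) ^ 43 = b9 ^ 43 = fa
byte 8: (67 ^ 46) ^ 61 = 21 ^ 61 = 40
byte 9: (ea ^ f6) ^ 69 = 1c ^ 69 = 75
byte 10: (b2 ^ 88) ^ 72 = 3a ^ 72 = 48
byte 11: (e6 ^ 04) ^ 6f = e2 ^ 6f = 8d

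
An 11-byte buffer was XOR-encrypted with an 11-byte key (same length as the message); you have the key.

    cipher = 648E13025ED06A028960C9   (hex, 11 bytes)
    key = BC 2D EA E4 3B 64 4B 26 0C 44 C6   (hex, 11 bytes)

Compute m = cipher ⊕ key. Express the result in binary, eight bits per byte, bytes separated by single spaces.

11011000 10100011 11111001 11100110 01100101 10110100 00100001 00100100 10000101 00100100 00001111

byte 0: 100 ^ 188 = 216
byte 1: 142 ^  45 = 163
byte 2:  19 ^ 234 = 249
byte 3:   2 ^ 228 = 230
byte 4:  94 ^  59 = 101
byte 5: 208 ^ 100 = 180
byte 6: 106 ^  75 =  33
byte 7:   2 ^  38 =  36
byte 8: 137 ^  12 = 133
byte 9:  96 ^  68 =  36
byte 10: 201 ^ 198 =  15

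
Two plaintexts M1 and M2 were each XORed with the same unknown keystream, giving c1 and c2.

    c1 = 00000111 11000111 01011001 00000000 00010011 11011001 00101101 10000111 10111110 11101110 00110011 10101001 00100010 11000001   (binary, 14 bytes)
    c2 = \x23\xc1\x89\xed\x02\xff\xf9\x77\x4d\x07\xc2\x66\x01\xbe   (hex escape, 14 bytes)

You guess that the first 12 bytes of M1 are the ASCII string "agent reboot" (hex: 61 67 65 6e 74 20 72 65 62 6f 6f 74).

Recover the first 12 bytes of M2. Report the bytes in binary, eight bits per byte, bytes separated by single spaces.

First, c1 ⊕ c2 = (M1 ⊕ K) ⊕ (M2 ⊕ K) = M1 ⊕ M2, so the key drops out. Then M2 = (M1 ⊕ M2) ⊕ M1 over the first 12 bytes.
byte 0: (07 ^ 23) ^ 61 = 24 ^ 61 = 45
byte 1: (c7 ^ c1) ^ 67 = 06 ^ 67 = 61
byte 2: (59 ^ 89) ^ 65 = d0 ^ 65 = b5
byte 3: (00 ^ ed) ^ 6e = ed ^ 6e = 83
byte 4: (13 ^ 02) ^ 74 = 11 ^ 74 = 65
byte 5: (d9 ^ ff) ^ 20 = 26 ^ 20 = 06
byte 6: (2d ^ f9) ^ 72 = d4 ^ 72 = a6
byte 7: (87 ^ 77) ^ 65 = f0 ^ 65 = 95
byte 8: (be ^ 4d) ^ 62 = f3 ^ 62 = 91
byte 9: (ee ^ 07) ^ 6f = e9 ^ 6f = 86
byte 10: (33 ^ c2) ^ 6f = f1 ^ 6f = 9e
byte 11: (a9 ^ 66) ^ 74 = cf ^ 74 = bb

01000101 01100001 10110101 10000011 01100101 00000110 10100110 10010101 10010001 10000110 10011110 10111011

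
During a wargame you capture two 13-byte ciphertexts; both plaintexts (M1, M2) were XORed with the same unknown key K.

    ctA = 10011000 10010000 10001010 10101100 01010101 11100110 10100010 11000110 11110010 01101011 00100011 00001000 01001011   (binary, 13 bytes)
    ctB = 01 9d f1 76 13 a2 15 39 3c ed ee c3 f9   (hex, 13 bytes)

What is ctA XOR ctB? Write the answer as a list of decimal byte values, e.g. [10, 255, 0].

ctA ⊕ ctB = (M1 ⊕ K) ⊕ (M2 ⊕ K) = M1 ⊕ M2 — the shared key cancels under XOR.
98 ^ 01 = 99
90 ^ 9d = 0d
8a ^ f1 = 7b
ac ^ 76 = da
55 ^ 13 = 46
e6 ^ a2 = 44
a2 ^ 15 = b7
c6 ^ 39 = ff
f2 ^ 3c = ce
6b ^ ed = 86
23 ^ ee = cd
08 ^ c3 = cb
4b ^ f9 = b2

[153, 13, 123, 218, 70, 68, 183, 255, 206, 134, 205, 203, 178]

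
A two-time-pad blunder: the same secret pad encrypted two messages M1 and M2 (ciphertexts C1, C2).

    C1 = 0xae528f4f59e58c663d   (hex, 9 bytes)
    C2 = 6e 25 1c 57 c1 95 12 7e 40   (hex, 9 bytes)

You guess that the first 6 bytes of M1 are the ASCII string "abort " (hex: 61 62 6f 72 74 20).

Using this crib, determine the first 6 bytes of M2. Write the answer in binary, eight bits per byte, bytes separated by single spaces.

First, C1 ⊕ C2 = (M1 ⊕ K) ⊕ (M2 ⊕ K) = M1 ⊕ M2, so the key drops out. Then M2 = (M1 ⊕ M2) ⊕ M1 over the first 6 bytes.
byte 0: (ae ⊕ 6e) ⊕ 61 = c0 ⊕ 61 = a1
byte 1: (52 ⊕ 25) ⊕ 62 = 77 ⊕ 62 = 15
byte 2: (8f ⊕ 1c) ⊕ 6f = 93 ⊕ 6f = fc
byte 3: (4f ⊕ 57) ⊕ 72 = 18 ⊕ 72 = 6a
byte 4: (59 ⊕ c1) ⊕ 74 = 98 ⊕ 74 = ec
byte 5: (e5 ⊕ 95) ⊕ 20 = 70 ⊕ 20 = 50

10100001 00010101 11111100 01101010 11101100 01010000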